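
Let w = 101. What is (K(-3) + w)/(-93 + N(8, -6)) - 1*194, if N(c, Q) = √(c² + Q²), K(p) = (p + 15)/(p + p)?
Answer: -16201/83 ≈ -195.19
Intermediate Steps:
K(p) = (15 + p)/(2*p) (K(p) = (15 + p)/((2*p)) = (15 + p)*(1/(2*p)) = (15 + p)/(2*p))
N(c, Q) = √(Q² + c²)
(K(-3) + w)/(-93 + N(8, -6)) - 1*194 = ((½)*(15 - 3)/(-3) + 101)/(-93 + √((-6)² + 8²)) - 1*194 = ((½)*(-⅓)*12 + 101)/(-93 + √(36 + 64)) - 194 = (-2 + 101)/(-93 + √100) - 194 = 99/(-93 + 10) - 194 = 99/(-83) - 194 = 99*(-1/83) - 194 = -99/83 - 194 = -16201/83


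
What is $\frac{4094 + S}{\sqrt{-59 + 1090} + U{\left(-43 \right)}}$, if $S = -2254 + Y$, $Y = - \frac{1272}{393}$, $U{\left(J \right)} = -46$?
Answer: $- \frac{11068336}{142135} - \frac{240616 \sqrt{1031}}{142135} \approx -132.23$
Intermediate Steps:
$Y = - \frac{424}{131}$ ($Y = \left(-1272\right) \frac{1}{393} = - \frac{424}{131} \approx -3.2366$)
$S = - \frac{295698}{131}$ ($S = -2254 - \frac{424}{131} = - \frac{295698}{131} \approx -2257.2$)
$\frac{4094 + S}{\sqrt{-59 + 1090} + U{\left(-43 \right)}} = \frac{4094 - \frac{295698}{131}}{\sqrt{-59 + 1090} - 46} = \frac{240616}{131 \left(\sqrt{1031} - 46\right)} = \frac{240616}{131 \left(-46 + \sqrt{1031}\right)}$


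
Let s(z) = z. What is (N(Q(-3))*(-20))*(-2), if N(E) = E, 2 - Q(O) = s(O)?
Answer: 200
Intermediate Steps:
Q(O) = 2 - O
(N(Q(-3))*(-20))*(-2) = ((2 - 1*(-3))*(-20))*(-2) = ((2 + 3)*(-20))*(-2) = (5*(-20))*(-2) = -100*(-2) = 200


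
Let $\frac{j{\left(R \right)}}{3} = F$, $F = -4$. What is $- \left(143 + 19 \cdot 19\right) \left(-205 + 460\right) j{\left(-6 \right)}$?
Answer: $1542240$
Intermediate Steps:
$j{\left(R \right)} = -12$ ($j{\left(R \right)} = 3 \left(-4\right) = -12$)
$- \left(143 + 19 \cdot 19\right) \left(-205 + 460\right) j{\left(-6 \right)} = - \left(143 + 19 \cdot 19\right) \left(-205 + 460\right) \left(-12\right) = - \left(143 + 361\right) 255 \left(-12\right) = - 504 \cdot 255 \left(-12\right) = - 128520 \left(-12\right) = \left(-1\right) \left(-1542240\right) = 1542240$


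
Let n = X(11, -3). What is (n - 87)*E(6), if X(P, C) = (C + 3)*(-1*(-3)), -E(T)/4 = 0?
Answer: 0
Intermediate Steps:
E(T) = 0 (E(T) = -4*0 = 0)
X(P, C) = 9 + 3*C (X(P, C) = (3 + C)*3 = 9 + 3*C)
n = 0 (n = 9 + 3*(-3) = 9 - 9 = 0)
(n - 87)*E(6) = (0 - 87)*0 = -87*0 = 0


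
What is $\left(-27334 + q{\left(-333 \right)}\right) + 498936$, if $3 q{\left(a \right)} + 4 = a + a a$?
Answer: $\frac{1525358}{3} \approx 5.0845 \cdot 10^{5}$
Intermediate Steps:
$q{\left(a \right)} = - \frac{4}{3} + \frac{a}{3} + \frac{a^{2}}{3}$ ($q{\left(a \right)} = - \frac{4}{3} + \frac{a + a a}{3} = - \frac{4}{3} + \frac{a + a^{2}}{3} = - \frac{4}{3} + \left(\frac{a}{3} + \frac{a^{2}}{3}\right) = - \frac{4}{3} + \frac{a}{3} + \frac{a^{2}}{3}$)
$\left(-27334 + q{\left(-333 \right)}\right) + 498936 = \left(-27334 + \left(- \frac{4}{3} + \frac{1}{3} \left(-333\right) + \frac{\left(-333\right)^{2}}{3}\right)\right) + 498936 = \left(-27334 - - \frac{110552}{3}\right) + 498936 = \left(-27334 + \frac{110552}{3}\right) + 498936 = \frac{28550}{3} + 498936 = \frac{1525358}{3}$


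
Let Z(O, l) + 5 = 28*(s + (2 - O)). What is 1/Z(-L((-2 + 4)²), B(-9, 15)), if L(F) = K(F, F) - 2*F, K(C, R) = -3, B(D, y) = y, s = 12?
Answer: 1/79 ≈ 0.012658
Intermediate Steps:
L(F) = -3 - 2*F
Z(O, l) = 387 - 28*O (Z(O, l) = -5 + 28*(12 + (2 - O)) = -5 + 28*(14 - O) = -5 + (392 - 28*O) = 387 - 28*O)
1/Z(-L((-2 + 4)²), B(-9, 15)) = 1/(387 - (-28)*(-3 - 2*(-2 + 4)²)) = 1/(387 - (-28)*(-3 - 2*2²)) = 1/(387 - (-28)*(-3 - 2*4)) = 1/(387 - (-28)*(-3 - 8)) = 1/(387 - (-28)*(-11)) = 1/(387 - 28*11) = 1/(387 - 308) = 1/79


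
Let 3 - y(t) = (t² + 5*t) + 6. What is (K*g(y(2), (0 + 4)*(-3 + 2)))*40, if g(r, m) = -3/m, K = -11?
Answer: -330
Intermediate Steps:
y(t) = -3 - t² - 5*t (y(t) = 3 - ((t² + 5*t) + 6) = 3 - (6 + t² + 5*t) = 3 + (-6 - t² - 5*t) = -3 - t² - 5*t)
(K*g(y(2), (0 + 4)*(-3 + 2)))*40 = -(-33)/((0 + 4)*(-3 + 2))*40 = -(-33)/(4*(-1))*40 = -(-33)/(-4)*40 = -(-33)*(-1)/4*40 = -11*¾*40 = -33/4*40 = -330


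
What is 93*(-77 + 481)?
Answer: 37572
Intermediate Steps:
93*(-77 + 481) = 93*404 = 37572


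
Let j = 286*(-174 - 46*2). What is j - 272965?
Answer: -349041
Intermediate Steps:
j = -76076 (j = 286*(-174 - 92) = 286*(-266) = -76076)
j - 272965 = -76076 - 272965 = -349041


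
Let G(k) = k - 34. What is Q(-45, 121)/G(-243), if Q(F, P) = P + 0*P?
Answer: -121/277 ≈ -0.43682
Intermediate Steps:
G(k) = -34 + k
Q(F, P) = P (Q(F, P) = P + 0 = P)
Q(-45, 121)/G(-243) = 121/(-34 - 243) = 121/(-277) = 121*(-1/277) = -121/277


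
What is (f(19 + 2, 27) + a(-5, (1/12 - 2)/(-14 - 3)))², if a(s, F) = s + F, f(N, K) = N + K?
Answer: 77352025/41616 ≈ 1858.7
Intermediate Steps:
f(N, K) = K + N
a(s, F) = F + s
(f(19 + 2, 27) + a(-5, (1/12 - 2)/(-14 - 3)))² = ((27 + (19 + 2)) + ((1/12 - 2)/(-14 - 3) - 5))² = ((27 + 21) + ((1/12 - 2)/(-17) - 5))² = (48 + (-23/12*(-1/17) - 5))² = (48 + (23/204 - 5))² = (48 - 997/204)² = (8795/204)² = 77352025/41616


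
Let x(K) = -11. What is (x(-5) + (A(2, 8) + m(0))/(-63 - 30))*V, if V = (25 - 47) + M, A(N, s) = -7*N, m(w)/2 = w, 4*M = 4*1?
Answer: 7063/31 ≈ 227.84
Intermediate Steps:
M = 1 (M = (4*1)/4 = (1/4)*4 = 1)
m(w) = 2*w
V = -21 (V = (25 - 47) + 1 = -22 + 1 = -21)
(x(-5) + (A(2, 8) + m(0))/(-63 - 30))*V = (-11 + (-7*2 + 2*0)/(-63 - 30))*(-21) = (-11 + (-14 + 0)/(-93))*(-21) = (-11 - 14*(-1/93))*(-21) = (-11 + 14/93)*(-21) = -1009/93*(-21) = 7063/31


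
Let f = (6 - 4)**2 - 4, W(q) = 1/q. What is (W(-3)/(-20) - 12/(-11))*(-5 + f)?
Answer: -731/132 ≈ -5.5379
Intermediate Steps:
f = 0 (f = 2**2 - 4 = 4 - 4 = 0)
(W(-3)/(-20) - 12/(-11))*(-5 + f) = (1/(-3*(-20)) - 12/(-11))*(-5 + 0) = (-1/3*(-1/20) - 12*(-1/11))*(-5) = (1/60 + 12/11)*(-5) = (731/660)*(-5) = -731/132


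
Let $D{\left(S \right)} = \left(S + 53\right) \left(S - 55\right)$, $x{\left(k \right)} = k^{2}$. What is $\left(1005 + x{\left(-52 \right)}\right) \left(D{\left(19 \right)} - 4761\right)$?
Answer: $-27272277$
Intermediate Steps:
$D{\left(S \right)} = \left(-55 + S\right) \left(53 + S\right)$ ($D{\left(S \right)} = \left(53 + S\right) \left(-55 + S\right) = \left(-55 + S\right) \left(53 + S\right)$)
$\left(1005 + x{\left(-52 \right)}\right) \left(D{\left(19 \right)} - 4761\right) = \left(1005 + \left(-52\right)^{2}\right) \left(\left(-2915 + 19^{2} - 38\right) - 4761\right) = \left(1005 + 2704\right) \left(\left(-2915 + 361 - 38\right) - 4761\right) = 3709 \left(-2592 - 4761\right) = 3709 \left(-7353\right) = -27272277$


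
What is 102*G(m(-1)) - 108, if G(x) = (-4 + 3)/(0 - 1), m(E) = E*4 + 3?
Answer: -6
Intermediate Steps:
m(E) = 3 + 4*E (m(E) = 4*E + 3 = 3 + 4*E)
G(x) = 1 (G(x) = -1/(-1) = -1*(-1) = 1)
102*G(m(-1)) - 108 = 102*1 - 108 = 102 - 108 = -6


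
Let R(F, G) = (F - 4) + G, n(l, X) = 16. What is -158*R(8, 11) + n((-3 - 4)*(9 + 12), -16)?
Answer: -2354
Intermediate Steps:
R(F, G) = -4 + F + G (R(F, G) = (-4 + F) + G = -4 + F + G)
-158*R(8, 11) + n((-3 - 4)*(9 + 12), -16) = -158*(-4 + 8 + 11) + 16 = -158*15 + 16 = -2370 + 16 = -2354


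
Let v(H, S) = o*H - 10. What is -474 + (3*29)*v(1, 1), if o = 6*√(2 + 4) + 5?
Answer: -909 + 522*√6 ≈ 369.63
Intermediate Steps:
o = 5 + 6*√6 (o = 6*√6 + 5 = 5 + 6*√6 ≈ 19.697)
v(H, S) = -10 + H*(5 + 6*√6) (v(H, S) = (5 + 6*√6)*H - 10 = H*(5 + 6*√6) - 10 = -10 + H*(5 + 6*√6))
-474 + (3*29)*v(1, 1) = -474 + (3*29)*(-10 + 1*(5 + 6*√6)) = -474 + 87*(-10 + (5 + 6*√6)) = -474 + 87*(-5 + 6*√6) = -474 + (-435 + 522*√6) = -909 + 522*√6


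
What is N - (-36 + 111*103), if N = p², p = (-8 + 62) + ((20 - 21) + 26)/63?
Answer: -33490364/3969 ≈ -8438.0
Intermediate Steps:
p = 3427/63 (p = 54 + (-1 + 26)*(1/63) = 54 + 25*(1/63) = 54 + 25/63 = 3427/63 ≈ 54.397)
N = 11744329/3969 (N = (3427/63)² = 11744329/3969 ≈ 2959.0)
N - (-36 + 111*103) = 11744329/3969 - (-36 + 111*103) = 11744329/3969 - (-36 + 11433) = 11744329/3969 - 1*11397 = 11744329/3969 - 11397 = -33490364/3969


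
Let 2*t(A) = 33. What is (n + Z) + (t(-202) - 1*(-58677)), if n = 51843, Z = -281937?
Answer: -342801/2 ≈ -1.7140e+5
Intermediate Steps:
t(A) = 33/2 (t(A) = (½)*33 = 33/2)
(n + Z) + (t(-202) - 1*(-58677)) = (51843 - 281937) + (33/2 - 1*(-58677)) = -230094 + (33/2 + 58677) = -230094 + 117387/2 = -342801/2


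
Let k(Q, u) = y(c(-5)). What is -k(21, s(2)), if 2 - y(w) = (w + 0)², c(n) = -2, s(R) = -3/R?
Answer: 2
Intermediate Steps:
y(w) = 2 - w² (y(w) = 2 - (w + 0)² = 2 - w²)
k(Q, u) = -2 (k(Q, u) = 2 - 1*(-2)² = 2 - 1*4 = 2 - 4 = -2)
-k(21, s(2)) = -1*(-2) = 2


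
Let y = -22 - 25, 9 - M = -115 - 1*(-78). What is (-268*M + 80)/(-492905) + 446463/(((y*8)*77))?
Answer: -31387034417/2038655080 ≈ -15.396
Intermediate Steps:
M = 46 (M = 9 - (-115 - 1*(-78)) = 9 - (-115 + 78) = 9 - 1*(-37) = 9 + 37 = 46)
y = -47
(-268*M + 80)/(-492905) + 446463/(((y*8)*77)) = (-268*46 + 80)/(-492905) + 446463/((-47*8*77)) = (-12328 + 80)*(-1/492905) + 446463/((-376*77)) = -12248*(-1/492905) + 446463/(-28952) = 12248/492905 + 446463*(-1/28952) = 12248/492905 - 446463/28952 = -31387034417/2038655080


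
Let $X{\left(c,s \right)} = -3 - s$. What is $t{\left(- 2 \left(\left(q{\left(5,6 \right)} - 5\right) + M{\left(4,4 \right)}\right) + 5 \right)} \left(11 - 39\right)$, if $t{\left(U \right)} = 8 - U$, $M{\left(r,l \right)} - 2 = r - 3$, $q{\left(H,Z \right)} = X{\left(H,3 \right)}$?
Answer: $364$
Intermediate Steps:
$q{\left(H,Z \right)} = -6$ ($q{\left(H,Z \right)} = -3 - 3 = -6$)
$M{\left(r,l \right)} = -1 + r$ ($M{\left(r,l \right)} = 2 + \left(r - 3\right) = 2 + \left(-3 + r\right) = -1 + r$)
$t{\left(- 2 \left(\left(q{\left(5,6 \right)} - 5\right) + M{\left(4,4 \right)}\right) + 5 \right)} \left(11 - 39\right) = \left(8 - \left(- 2 \left(\left(-6 - 5\right) + \left(-1 + 4\right)\right) + 5\right)\right) \left(11 - 39\right) = \left(8 - \left(- 2 \left(-11 + 3\right) + 5\right)\right) \left(-28\right) = \left(8 - \left(\left(-2\right) \left(-8\right) + 5\right)\right) \left(-28\right) = \left(8 - \left(16 + 5\right)\right) \left(-28\right) = \left(8 - 21\right) \left(-28\right) = \left(-13\right) \left(-28\right) = 364$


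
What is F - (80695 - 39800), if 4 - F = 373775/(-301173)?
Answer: -12314891368/301173 ≈ -40890.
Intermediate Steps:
F = 1578467/301173 (F = 4 - 373775/(-301173) = 4 - 373775*(-1)/301173 = 4 - 1*(-373775/301173) = 4 + 373775/301173 = 1578467/301173 ≈ 5.2411)
F - (80695 - 39800) = 1578467/301173 - (80695 - 39800) = 1578467/301173 - 1*40895 = 1578467/301173 - 40895 = -12314891368/301173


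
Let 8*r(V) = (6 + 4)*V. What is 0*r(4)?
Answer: 0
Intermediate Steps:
r(V) = 5*V/4 (r(V) = ((6 + 4)*V)/8 = (10*V)/8 = 5*V/4)
0*r(4) = 0*((5/4)*4) = 0*5 = 0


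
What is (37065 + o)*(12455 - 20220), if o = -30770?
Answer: -48880675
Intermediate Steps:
(37065 + o)*(12455 - 20220) = (37065 - 30770)*(12455 - 20220) = 6295*(-7765) = -48880675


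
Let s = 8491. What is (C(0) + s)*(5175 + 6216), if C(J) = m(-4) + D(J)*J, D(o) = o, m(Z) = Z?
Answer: 96675417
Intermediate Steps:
C(J) = -4 + J² (C(J) = -4 + J*J = -4 + J²)
(C(0) + s)*(5175 + 6216) = ((-4 + 0²) + 8491)*(5175 + 6216) = ((-4 + 0) + 8491)*11391 = (-4 + 8491)*11391 = 8487*11391 = 96675417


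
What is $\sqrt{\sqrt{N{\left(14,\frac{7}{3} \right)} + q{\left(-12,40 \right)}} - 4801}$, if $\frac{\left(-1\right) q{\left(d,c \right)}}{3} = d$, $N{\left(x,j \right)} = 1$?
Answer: $\sqrt{-4801 + \sqrt{37}} \approx 69.245 i$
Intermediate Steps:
$q{\left(d,c \right)} = - 3 d$
$\sqrt{\sqrt{N{\left(14,\frac{7}{3} \right)} + q{\left(-12,40 \right)}} - 4801} = \sqrt{\sqrt{1 - -36} - 4801} = \sqrt{\sqrt{1 + 36} - 4801} = \sqrt{\sqrt{37} - 4801} = \sqrt{-4801 + \sqrt{37}}$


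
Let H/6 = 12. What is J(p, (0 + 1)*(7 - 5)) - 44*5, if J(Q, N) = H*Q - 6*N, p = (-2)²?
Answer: 56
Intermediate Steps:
p = 4
H = 72 (H = 6*12 = 72)
J(Q, N) = -6*N + 72*Q (J(Q, N) = 72*Q - 6*N = -6*N + 72*Q)
J(p, (0 + 1)*(7 - 5)) - 44*5 = (-6*(0 + 1)*(7 - 5) + 72*4) - 44*5 = (-6*2 + 288) - 220 = (-12 + 288) - 220 = 276 - 220 = 56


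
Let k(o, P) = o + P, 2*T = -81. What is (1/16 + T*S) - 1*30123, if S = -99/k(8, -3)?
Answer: -2345683/80 ≈ -29321.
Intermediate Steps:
T = -81/2 (T = (½)*(-81) = -81/2 ≈ -40.500)
k(o, P) = P + o
S = -99/5 (S = -99/(-3 + 8) = -99/5 ≈ -19.800)
(1/16 + T*S) - 1*30123 = (1/16 - 81/2*(-99/5)) - 1*30123 = (1/16 + 8019/10) - 30123 = 64157/80 - 30123 = -2345683/80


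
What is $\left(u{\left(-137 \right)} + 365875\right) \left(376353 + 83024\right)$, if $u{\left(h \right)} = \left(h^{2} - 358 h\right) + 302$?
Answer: $199365942984$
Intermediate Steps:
$u{\left(h \right)} = 302 + h^{2} - 358 h$
$\left(u{\left(-137 \right)} + 365875\right) \left(376353 + 83024\right) = \left(\left(302 + \left(-137\right)^{2} - -49046\right) + 365875\right) \left(376353 + 83024\right) = \left(\left(302 + 18769 + 49046\right) + 365875\right) 459377 = \left(68117 + 365875\right) 459377 = 433992 \cdot 459377 = 199365942984$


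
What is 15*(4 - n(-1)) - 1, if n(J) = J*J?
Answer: 44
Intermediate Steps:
n(J) = J**2
15*(4 - n(-1)) - 1 = 15*(4 - 1*(-1)**2) - 1 = 15*(4 - 1*1) - 1 = 15*(4 - 1) - 1 = 15*3 - 1 = 45 - 1 = 44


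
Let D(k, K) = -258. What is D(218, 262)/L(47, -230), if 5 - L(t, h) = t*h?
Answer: -86/3605 ≈ -0.023856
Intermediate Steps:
L(t, h) = 5 - h*t (L(t, h) = 5 - t*h = 5 - h*t)
D(218, 262)/L(47, -230) = -258/(5 - 1*(-230)*47) = -258/(5 + 10810) = -258/10815 = -258*1/10815 = -86/3605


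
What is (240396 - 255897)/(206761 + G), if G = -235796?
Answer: 15501/29035 ≈ 0.53387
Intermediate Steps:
(240396 - 255897)/(206761 + G) = (240396 - 255897)/(206761 - 235796) = -15501/(-29035) = -15501*(-1/29035) = 15501/29035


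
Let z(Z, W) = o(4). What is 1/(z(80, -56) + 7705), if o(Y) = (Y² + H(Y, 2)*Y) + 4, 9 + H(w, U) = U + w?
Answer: 1/7713 ≈ 0.00012965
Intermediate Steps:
H(w, U) = -9 + U + w (H(w, U) = -9 + (U + w) = -9 + U + w)
o(Y) = 4 + Y² + Y*(-7 + Y) (o(Y) = (Y² + (-9 + 2 + Y)*Y) + 4 = (Y² + (-7 + Y)*Y) + 4 = (Y² + Y*(-7 + Y)) + 4 = 4 + Y² + Y*(-7 + Y))
z(Z, W) = 8 (z(Z, W) = 4 + 4² + 4*(-7 + 4) = 4 + 16 + 4*(-3) = 4 + 16 - 12 = 8)
1/(z(80, -56) + 7705) = 1/(8 + 7705) = 1/7713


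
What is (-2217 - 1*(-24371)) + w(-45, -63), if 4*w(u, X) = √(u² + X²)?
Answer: 22154 + 9*√74/4 ≈ 22173.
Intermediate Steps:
w(u, X) = √(X² + u²)/4 (w(u, X) = √(u² + X²)/4 = √(X² + u²)/4)
(-2217 - 1*(-24371)) + w(-45, -63) = (-2217 - 1*(-24371)) + √((-63)² + (-45)²)/4 = (-2217 + 24371) + √(3969 + 2025)/4 = 22154 + √5994/4 = 22154 + (9*√74)/4 = 22154 + 9*√74/4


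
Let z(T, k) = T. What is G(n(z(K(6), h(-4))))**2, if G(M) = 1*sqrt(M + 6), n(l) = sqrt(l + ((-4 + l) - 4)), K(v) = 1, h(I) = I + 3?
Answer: 6 + I*sqrt(6) ≈ 6.0 + 2.4495*I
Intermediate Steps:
h(I) = 3 + I
n(l) = sqrt(-8 + 2*l) (n(l) = sqrt(l + (-8 + l)) = sqrt(-8 + 2*l))
G(M) = sqrt(6 + M) (G(M) = 1*sqrt(6 + M) = sqrt(6 + M))
G(n(z(K(6), h(-4))))**2 = (sqrt(6 + sqrt(-8 + 2*1)))**2 = (sqrt(6 + sqrt(-8 + 2)))**2 = (sqrt(6 + sqrt(-6)))**2 = (sqrt(6 + I*sqrt(6)))**2 = 6 + I*sqrt(6)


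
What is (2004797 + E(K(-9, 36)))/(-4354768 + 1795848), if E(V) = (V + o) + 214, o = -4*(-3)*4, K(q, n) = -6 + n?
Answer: -105531/134680 ≈ -0.78357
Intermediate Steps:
o = 48 (o = 12*4 = 48)
E(V) = 262 + V (E(V) = (V + 48) + 214 = (48 + V) + 214 = 262 + V)
(2004797 + E(K(-9, 36)))/(-4354768 + 1795848) = (2004797 + (262 + (-6 + 36)))/(-4354768 + 1795848) = (2004797 + (262 + 30))/(-2558920) = (2004797 + 292)*(-1/2558920) = 2005089*(-1/2558920) = -105531/134680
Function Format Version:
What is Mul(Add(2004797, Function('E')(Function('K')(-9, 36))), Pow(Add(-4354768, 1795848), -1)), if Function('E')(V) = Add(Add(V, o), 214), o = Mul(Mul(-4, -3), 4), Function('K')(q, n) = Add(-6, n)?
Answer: Rational(-105531, 134680) ≈ -0.78357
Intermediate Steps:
o = 48 (o = Mul(12, 4) = 48)
Function('E')(V) = Add(262, V) (Function('E')(V) = Add(Add(V, 48), 214) = Add(Add(48, V), 214) = Add(262, V))
Mul(Add(2004797, Function('E')(Function('K')(-9, 36))), Pow(Add(-4354768, 1795848), -1)) = Mul(Add(2004797, Add(262, Add(-6, 36))), Pow(Add(-4354768, 1795848), -1)) = Mul(Add(2004797, Add(262, 30)), Pow(-2558920, -1)) = Mul(Add(2004797, 292), Rational(-1, 2558920)) = Mul(2005089, Rational(-1, 2558920)) = Rational(-105531, 134680)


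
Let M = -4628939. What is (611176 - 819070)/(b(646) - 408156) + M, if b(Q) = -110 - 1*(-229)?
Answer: -1888778174849/408037 ≈ -4.6289e+6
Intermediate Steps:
b(Q) = 119 (b(Q) = -110 + 229 = 119)
(611176 - 819070)/(b(646) - 408156) + M = (611176 - 819070)/(119 - 408156) - 4628939 = -207894/(-408037) - 4628939 = -207894*(-1/408037) - 4628939 = 207894/408037 - 4628939 = -1888778174849/408037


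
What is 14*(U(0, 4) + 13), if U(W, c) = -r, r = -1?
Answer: 196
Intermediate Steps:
U(W, c) = 1 (U(W, c) = -1*(-1) = 1)
14*(U(0, 4) + 13) = 14*(1 + 13) = 14*14 = 196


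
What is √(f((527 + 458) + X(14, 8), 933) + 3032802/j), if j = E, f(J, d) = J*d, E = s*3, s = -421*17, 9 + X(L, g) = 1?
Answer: √46684309437471/7157 ≈ 954.67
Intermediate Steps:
X(L, g) = -8 (X(L, g) = -9 + 1 = -8)
s = -7157
E = -21471 (E = -7157*3 = -21471)
j = -21471
√(f((527 + 458) + X(14, 8), 933) + 3032802/j) = √(((527 + 458) - 8)*933 + 3032802/(-21471)) = √((985 - 8)*933 + 3032802*(-1/21471)) = √(977*933 - 1010934/7157) = √(911541 - 1010934/7157) = √(6522888003/7157) = √46684309437471/7157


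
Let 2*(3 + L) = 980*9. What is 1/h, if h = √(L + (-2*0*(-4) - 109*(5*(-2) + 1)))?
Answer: √1347/2694 ≈ 0.013623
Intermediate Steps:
L = 4407 (L = -3 + (980*9)/2 = -3 + (½)*8820 = -3 + 4410 = 4407)
h = 2*√1347 (h = √(4407 + (-2*0*(-4) - 109*(5*(-2) + 1))) = √(4407 + (0*(-4) - 109*(-10 + 1))) = √(4407 + (0 - 109*(-9))) = √(4407 + (0 + 981)) = √(4407 + 981) = √5388 = 2*√1347 ≈ 73.403)
1/h = 1/(2*√1347) = √1347/2694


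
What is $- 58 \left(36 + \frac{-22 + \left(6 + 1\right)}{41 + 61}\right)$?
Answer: $- \frac{35351}{17} \approx -2079.5$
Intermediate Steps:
$- 58 \left(36 + \frac{-22 + \left(6 + 1\right)}{41 + 61}\right) = - 58 \left(36 + \frac{-22 + 7}{102}\right) = - 58 \left(36 - \frac{5}{34}\right) = \left(-58\right) \frac{1219}{34} = - \frac{35351}{17}$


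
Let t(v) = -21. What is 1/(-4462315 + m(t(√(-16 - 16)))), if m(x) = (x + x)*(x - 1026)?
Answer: -1/4418341 ≈ -2.2633e-7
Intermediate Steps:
m(x) = 2*x*(-1026 + x) (m(x) = (2*x)*(-1026 + x) = 2*x*(-1026 + x))
1/(-4462315 + m(t(√(-16 - 16)))) = 1/(-4462315 + 2*(-21)*(-1026 - 21)) = 1/(-4462315 + 2*(-21)*(-1047)) = 1/(-4462315 + 43974) = 1/(-4418341) = -1/4418341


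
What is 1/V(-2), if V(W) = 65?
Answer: 1/65 ≈ 0.015385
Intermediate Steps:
1/V(-2) = 1/65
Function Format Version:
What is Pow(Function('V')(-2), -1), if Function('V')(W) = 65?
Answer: Rational(1, 65) ≈ 0.015385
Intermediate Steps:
Pow(Function('V')(-2), -1) = Pow(65, -1) = Rational(1, 65)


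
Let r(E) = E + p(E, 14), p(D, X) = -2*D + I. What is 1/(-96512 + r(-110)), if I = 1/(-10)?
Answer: -10/964021 ≈ -1.0373e-5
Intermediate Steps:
I = -⅒ ≈ -0.10000
p(D, X) = -⅒ - 2*D (p(D, X) = -2*D - ⅒ = -⅒ - 2*D)
r(E) = -⅒ - E (r(E) = E + (-⅒ - 2*E) = -⅒ - E)
1/(-96512 + r(-110)) = 1/(-96512 + (-⅒ - 1*(-110))) = 1/(-96512 + (-⅒ + 110)) = 1/(-96512 + 1099/10) = 1/(-964021/10) = -10/964021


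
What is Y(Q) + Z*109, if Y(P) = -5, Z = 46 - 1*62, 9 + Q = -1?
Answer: -1749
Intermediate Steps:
Q = -10 (Q = -9 - 1 = -10)
Z = -16 (Z = 46 - 62 = -16)
Y(Q) + Z*109 = -5 - 16*109 = -5 - 1744 = -1749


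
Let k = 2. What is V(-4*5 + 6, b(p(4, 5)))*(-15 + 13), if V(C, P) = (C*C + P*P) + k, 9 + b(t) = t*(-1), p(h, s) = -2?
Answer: -494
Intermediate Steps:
b(t) = -9 - t (b(t) = -9 + t*(-1) = -9 - t)
V(C, P) = 2 + C**2 + P**2 (V(C, P) = (C*C + P*P) + 2 = (C**2 + P**2) + 2 = 2 + C**2 + P**2)
V(-4*5 + 6, b(p(4, 5)))*(-15 + 13) = (2 + (-4*5 + 6)**2 + (-9 - 1*(-2))**2)*(-15 + 13) = (2 + (-20 + 6)**2 + (-9 + 2)**2)*(-2) = (2 + (-14)**2 + (-7)**2)*(-2) = (2 + 196 + 49)*(-2) = 247*(-2) = -494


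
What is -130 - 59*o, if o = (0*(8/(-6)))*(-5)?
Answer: -130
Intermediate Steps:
o = 0 (o = (0*(8*(-⅙)))*(-5) = (0*(-4/3))*(-5) = 0*(-5) = 0)
-130 - 59*o = -130 - 59*0 = -130 + 0 = -130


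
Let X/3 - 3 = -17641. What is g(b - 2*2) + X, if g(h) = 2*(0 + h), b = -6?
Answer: -52934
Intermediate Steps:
X = -52914 (X = 9 + 3*(-17641) = 9 - 52923 = -52914)
g(h) = 2*h
g(b - 2*2) + X = 2*(-6 - 2*2) - 52914 = 2*(-6 - 4) - 52914 = 2*(-10) - 52914 = -20 - 52914 = -52934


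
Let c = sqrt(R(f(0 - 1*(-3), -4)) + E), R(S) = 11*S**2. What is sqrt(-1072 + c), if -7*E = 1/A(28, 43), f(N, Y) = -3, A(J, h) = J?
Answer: sqrt(-210112 + 14*sqrt(19403))/14 ≈ 32.589*I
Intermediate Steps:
E = -1/196 (E = -1/7/28 = -1/7*1/28 = -1/196 ≈ -0.0051020)
c = sqrt(19403)/14 (c = sqrt(11*(-3)**2 - 1/196) = sqrt(11*9 - 1/196) = sqrt(99 - 1/196) = sqrt(19403/196) = sqrt(19403)/14 ≈ 9.9496)
sqrt(-1072 + c) = sqrt(-1072 + sqrt(19403)/14)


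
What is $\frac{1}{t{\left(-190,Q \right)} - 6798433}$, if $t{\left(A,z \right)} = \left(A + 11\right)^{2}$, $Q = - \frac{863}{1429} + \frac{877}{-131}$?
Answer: $- \frac{1}{6766392} \approx -1.4779 \cdot 10^{-7}$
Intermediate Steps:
$Q = - \frac{1366286}{187199}$ ($Q = \left(-863\right) \frac{1}{1429} + 877 \left(- \frac{1}{131}\right) = - \frac{863}{1429} - \frac{877}{131} = - \frac{1366286}{187199} \approx -7.2986$)
$t{\left(A,z \right)} = \left(11 + A\right)^{2}$
$\frac{1}{t{\left(-190,Q \right)} - 6798433} = \frac{1}{\left(11 - 190\right)^{2} - 6798433} = \frac{1}{\left(-179\right)^{2} - 6798433} = \frac{1}{32041 - 6798433} = \frac{1}{-6766392} = - \frac{1}{6766392}$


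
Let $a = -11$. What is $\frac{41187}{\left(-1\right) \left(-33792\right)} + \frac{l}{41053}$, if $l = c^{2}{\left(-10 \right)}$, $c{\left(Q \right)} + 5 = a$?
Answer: $\frac{566500221}{462420992} \approx 1.2251$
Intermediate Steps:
$c{\left(Q \right)} = -16$ ($c{\left(Q \right)} = -5 - 11 = -16$)
$l = 256$ ($l = \left(-16\right)^{2} = 256$)
$\frac{41187}{\left(-1\right) \left(-33792\right)} + \frac{l}{41053} = \frac{41187}{\left(-1\right) \left(-33792\right)} + \frac{256}{41053} = \frac{41187}{33792} + 256 \cdot \frac{1}{41053} = 41187 \cdot \frac{1}{33792} + \frac{256}{41053} = \frac{13729}{11264} + \frac{256}{41053} = \frac{566500221}{462420992}$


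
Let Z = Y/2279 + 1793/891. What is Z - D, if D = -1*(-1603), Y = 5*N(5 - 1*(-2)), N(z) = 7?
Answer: -295537885/184599 ≈ -1601.0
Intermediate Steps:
Y = 35 (Y = 5*7 = 35)
D = 1603
Z = 374312/184599 (Z = 35/2279 + 1793/891 = 35*(1/2279) + 1793*(1/891) = 35/2279 + 163/81 = 374312/184599 ≈ 2.0277)
Z - D = 374312/184599 - 1*1603 = 374312/184599 - 1603 = -295537885/184599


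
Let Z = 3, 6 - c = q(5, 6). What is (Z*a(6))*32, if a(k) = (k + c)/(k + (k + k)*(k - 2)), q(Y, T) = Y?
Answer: 112/9 ≈ 12.444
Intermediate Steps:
c = 1 (c = 6 - 1*5 = 6 - 5 = 1)
a(k) = (1 + k)/(k + 2*k*(-2 + k)) (a(k) = (k + 1)/(k + (k + k)*(k - 2)) = (1 + k)/(k + (2*k)*(-2 + k)) = (1 + k)/(k + 2*k*(-2 + k)))
(Z*a(6))*32 = (3*((1 + 6)/(6*(-3 + 2*6))))*32 = (3*((1/6)*7/(-3 + 12)))*32 = (3*((1/6)*7/9))*32 = (3*((1/6)*(1/9)*7))*32 = (3*(7/54))*32 = (7/18)*32 = 112/9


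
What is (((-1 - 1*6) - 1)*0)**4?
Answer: 0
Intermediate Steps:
(((-1 - 1*6) - 1)*0)**4 = (((-1 - 6) - 1)*0)**4 = ((-7 - 1)*0)**4 = (-8*0)**4 = 0**4 = 0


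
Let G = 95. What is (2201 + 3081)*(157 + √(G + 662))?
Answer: 829274 + 5282*√757 ≈ 9.7460e+5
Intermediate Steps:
(2201 + 3081)*(157 + √(G + 662)) = (2201 + 3081)*(157 + √(95 + 662)) = 5282*(157 + √757) = 829274 + 5282*√757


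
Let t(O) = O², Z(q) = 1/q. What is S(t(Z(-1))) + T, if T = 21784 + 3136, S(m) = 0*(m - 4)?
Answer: 24920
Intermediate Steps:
S(m) = 0 (S(m) = 0*(-4 + m) = 0)
T = 24920
S(t(Z(-1))) + T = 0 + 24920 = 24920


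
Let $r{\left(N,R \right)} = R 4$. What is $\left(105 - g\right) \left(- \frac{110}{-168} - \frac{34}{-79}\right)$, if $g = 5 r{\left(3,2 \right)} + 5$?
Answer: $\frac{36005}{553} \approx 65.109$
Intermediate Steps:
$r{\left(N,R \right)} = 4 R$
$g = 45$ ($g = 5 \cdot 4 \cdot 2 + 5 = 5 \cdot 8 + 5 = 40 + 5 = 45$)
$\left(105 - g\right) \left(- \frac{110}{-168} - \frac{34}{-79}\right) = \left(105 - 45\right) \left(- \frac{110}{-168} - \frac{34}{-79}\right) = \left(105 - 45\right) \left(\left(-110\right) \left(- \frac{1}{168}\right) - - \frac{34}{79}\right) = 60 \left(\frac{55}{84} + \frac{34}{79}\right) = 60 \cdot \frac{7201}{6636} = \frac{36005}{553}$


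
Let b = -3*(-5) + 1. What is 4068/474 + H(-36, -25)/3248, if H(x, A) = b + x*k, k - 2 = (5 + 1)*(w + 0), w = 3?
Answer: 134158/16037 ≈ 8.3655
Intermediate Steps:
b = 16 (b = 15 + 1 = 16)
k = 20 (k = 2 + (5 + 1)*(3 + 0) = 2 + 6*3 = 2 + 18 = 20)
H(x, A) = 16 + 20*x (H(x, A) = 16 + x*20 = 16 + 20*x)
4068/474 + H(-36, -25)/3248 = 4068/474 + (16 + 20*(-36))/3248 = 4068*(1/474) + (16 - 720)*(1/3248) = 678/79 - 704*1/3248 = 678/79 - 44/203 = 134158/16037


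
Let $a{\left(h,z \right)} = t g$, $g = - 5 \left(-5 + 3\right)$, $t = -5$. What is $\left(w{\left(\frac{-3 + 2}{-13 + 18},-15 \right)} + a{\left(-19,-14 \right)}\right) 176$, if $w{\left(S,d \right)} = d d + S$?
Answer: $\frac{153824}{5} \approx 30765.0$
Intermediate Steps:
$w{\left(S,d \right)} = S + d^{2}$ ($w{\left(S,d \right)} = d^{2} + S = S + d^{2}$)
$g = 10$ ($g = \left(-5\right) \left(-2\right) = 10$)
$a{\left(h,z \right)} = -50$ ($a{\left(h,z \right)} = \left(-5\right) 10 = -50$)
$\left(w{\left(\frac{-3 + 2}{-13 + 18},-15 \right)} + a{\left(-19,-14 \right)}\right) 176 = \left(\left(\frac{-3 + 2}{-13 + 18} + \left(-15\right)^{2}\right) - 50\right) 176 = \left(\left(- \frac{1}{5} + 225\right) - 50\right) 176 = \left(\frac{1124}{5} - 50\right) 176 = \frac{874}{5} \cdot 176 = \frac{153824}{5}$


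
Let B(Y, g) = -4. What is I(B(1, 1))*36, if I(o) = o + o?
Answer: -288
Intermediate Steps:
I(o) = 2*o
I(B(1, 1))*36 = (2*(-4))*36 = -8*36 = -288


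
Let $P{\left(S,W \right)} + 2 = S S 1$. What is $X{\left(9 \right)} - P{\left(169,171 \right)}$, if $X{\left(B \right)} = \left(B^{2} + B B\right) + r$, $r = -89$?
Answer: $-28486$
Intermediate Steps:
$P{\left(S,W \right)} = -2 + S^{2}$ ($P{\left(S,W \right)} = -2 + S S 1 = -2 + S^{2} \cdot 1 = -2 + S^{2}$)
$X{\left(B \right)} = -89 + 2 B^{2}$ ($X{\left(B \right)} = \left(B^{2} + B B\right) - 89 = \left(B^{2} + B^{2}\right) - 89 = 2 B^{2} - 89 = -89 + 2 B^{2}$)
$X{\left(9 \right)} - P{\left(169,171 \right)} = \left(-89 + 2 \cdot 9^{2}\right) - \left(-2 + 169^{2}\right) = \left(-89 + 2 \cdot 81\right) - \left(-2 + 28561\right) = \left(-89 + 162\right) - 28559 = 73 - 28559 = -28486$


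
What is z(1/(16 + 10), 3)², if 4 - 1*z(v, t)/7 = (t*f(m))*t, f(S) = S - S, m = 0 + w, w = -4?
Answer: 784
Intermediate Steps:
m = -4 (m = 0 - 4 = -4)
f(S) = 0
z(v, t) = 28 (z(v, t) = 28 - 7*t*0*t = 28 - 0*t = 28 - 7*0 = 28 + 0 = 28)
z(1/(16 + 10), 3)² = 28² = 784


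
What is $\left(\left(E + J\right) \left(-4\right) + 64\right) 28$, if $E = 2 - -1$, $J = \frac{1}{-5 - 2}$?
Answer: $1472$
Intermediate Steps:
$J = - \frac{1}{7}$ ($J = \frac{1}{-7} = - \frac{1}{7} \approx -0.14286$)
$E = 3$ ($E = 2 + 1 = 3$)
$\left(\left(E + J\right) \left(-4\right) + 64\right) 28 = \left(\left(3 - \frac{1}{7}\right) \left(-4\right) + 64\right) 28 = \left(\frac{20}{7} \left(-4\right) + 64\right) 28 = \left(- \frac{80}{7} + 64\right) 28 = \frac{368}{7} \cdot 28 = 1472$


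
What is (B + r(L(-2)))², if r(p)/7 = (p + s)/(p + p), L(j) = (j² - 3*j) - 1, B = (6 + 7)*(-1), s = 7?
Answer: 3721/81 ≈ 45.938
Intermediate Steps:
B = -13 (B = 13*(-1) = -13)
L(j) = -1 + j² - 3*j
r(p) = 7*(7 + p)/(2*p) (r(p) = 7*((p + 7)/(p + p)) = 7*((7 + p)/((2*p))) = 7*((7 + p)*(1/(2*p))) = 7*((7 + p)/(2*p)) = 7*(7 + p)/(2*p))
(B + r(L(-2)))² = (-13 + 7*(7 + (-1 + (-2)² - 3*(-2)))/(2*(-1 + (-2)² - 3*(-2))))² = (-13 + 7*(7 + (-1 + 4 + 6))/(2*(-1 + 4 + 6)))² = (-13 + (7/2)*(7 + 9)/9)² = (-13 + (7/2)*(⅑)*16)² = (-13 + 56/9)² = (-61/9)² = 3721/81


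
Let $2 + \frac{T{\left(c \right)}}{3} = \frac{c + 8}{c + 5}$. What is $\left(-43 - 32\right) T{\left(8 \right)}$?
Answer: $\frac{2250}{13} \approx 173.08$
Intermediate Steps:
$T{\left(c \right)} = -6 + \frac{3 \left(8 + c\right)}{5 + c}$ ($T{\left(c \right)} = -6 + 3 \frac{c + 8}{c + 5} = -6 + 3 \frac{8 + c}{5 + c} = -6 + \frac{3 \left(8 + c\right)}{5 + c}$)
$\left(-43 - 32\right) T{\left(8 \right)} = \left(-43 - 32\right) \frac{3 \left(-2 - 8\right)}{5 + 8} = - 75 \frac{3 \left(-2 - 8\right)}{13} = - 75 \cdot 3 \cdot \frac{1}{13} \left(-10\right) = \left(-75\right) \left(- \frac{30}{13}\right) = \frac{2250}{13}$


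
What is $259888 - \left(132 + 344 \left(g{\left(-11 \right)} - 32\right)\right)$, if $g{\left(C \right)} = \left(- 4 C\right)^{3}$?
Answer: $-29032532$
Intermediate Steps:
$g{\left(C \right)} = - 64 C^{3}$
$259888 - \left(132 + 344 \left(g{\left(-11 \right)} - 32\right)\right) = 259888 - \left(132 + 344 \left(- 64 \left(-11\right)^{3} - 32\right)\right) = 259888 - \left(132 + 344 \left(\left(-64\right) \left(-1331\right) - 32\right)\right) = 259888 - \left(132 + 344 \left(85184 - 32\right)\right) = 259888 - 29292420 = -29032532$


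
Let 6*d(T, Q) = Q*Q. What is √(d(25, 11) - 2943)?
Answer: I*√105222/6 ≈ 54.063*I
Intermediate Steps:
d(T, Q) = Q²/6 (d(T, Q) = (Q*Q)/6 = Q²/6)
√(d(25, 11) - 2943) = √((⅙)*11² - 2943) = √((⅙)*121 - 2943) = √(121/6 - 2943) = √(-17537/6) = I*√105222/6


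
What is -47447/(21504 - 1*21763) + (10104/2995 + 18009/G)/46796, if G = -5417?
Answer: 36022442348124947/196636510522060 ≈ 183.19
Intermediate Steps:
-47447/(21504 - 1*21763) + (10104/2995 + 18009/G)/46796 = -47447/(21504 - 1*21763) + (10104/2995 + 18009/(-5417))/46796 = -47447/(21504 - 21763) + (10104*(1/2995) + 18009*(-1/5417))*(1/46796) = -47447/(-259) + (10104/2995 - 18009/5417)*(1/46796) = -47447*(-1/259) + (796413/16223915)*(1/46796) = 47447/259 + 796413/759214326340 = 36022442348124947/196636510522060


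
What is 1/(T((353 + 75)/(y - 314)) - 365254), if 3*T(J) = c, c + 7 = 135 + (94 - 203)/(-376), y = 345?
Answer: -376/137319425 ≈ -2.7381e-6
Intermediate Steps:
c = 48237/376 (c = -7 + (135 + (94 - 203)/(-376)) = -7 + (135 - 109*(-1/376)) = -7 + (135 + 109/376) = -7 + 50869/376 = 48237/376 ≈ 128.29)
T(J) = 16079/376 (T(J) = (⅓)*(48237/376) = 16079/376)
1/(T((353 + 75)/(y - 314)) - 365254) = 1/(16079/376 - 365254) = 1/(-137319425/376) = -376/137319425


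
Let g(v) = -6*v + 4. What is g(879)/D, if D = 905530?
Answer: -527/90553 ≈ -0.0058198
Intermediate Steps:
g(v) = 4 - 6*v
g(879)/D = (4 - 6*879)/905530 = (4 - 5274)*(1/905530) = -5270*1/905530 = -527/90553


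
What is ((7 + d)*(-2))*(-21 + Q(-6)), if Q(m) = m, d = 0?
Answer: 378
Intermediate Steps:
((7 + d)*(-2))*(-21 + Q(-6)) = ((7 + 0)*(-2))*(-21 - 6) = (7*(-2))*(-27) = -14*(-27) = 378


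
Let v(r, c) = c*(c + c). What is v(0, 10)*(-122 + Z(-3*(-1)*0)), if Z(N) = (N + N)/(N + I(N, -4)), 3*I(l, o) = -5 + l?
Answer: -24400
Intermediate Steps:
I(l, o) = -5/3 + l/3 (I(l, o) = (-5 + l)/3 = -5/3 + l/3)
Z(N) = 2*N/(-5/3 + 4*N/3) (Z(N) = (N + N)/(N + (-5/3 + N/3)) = (2*N)/(-5/3 + 4*N/3) = 2*N/(-5/3 + 4*N/3))
v(r, c) = 2*c² (v(r, c) = c*(2*c) = 2*c²)
v(0, 10)*(-122 + Z(-3*(-1)*0)) = (2*10²)*(-122 + 6*(-3*(-1)*0)/(-5 + 4*(-3*(-1)*0))) = (2*100)*(-122 + 6*(3*0)/(-5 + 4*(3*0))) = 200*(-122 + 6*0/(-5 + 4*0)) = 200*(-122 + 6*0/(-5 + 0)) = 200*(-122 + 6*0/(-5)) = 200*(-122 + 6*0*(-⅕)) = 200*(-122 + 0) = 200*(-122) = -24400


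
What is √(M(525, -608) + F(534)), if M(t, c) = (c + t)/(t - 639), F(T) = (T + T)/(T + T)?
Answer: √22458/114 ≈ 1.3146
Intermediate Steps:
F(T) = 1 (F(T) = (2*T)/((2*T)) = (2*T)*(1/(2*T)) = 1)
M(t, c) = (c + t)/(-639 + t)
√(M(525, -608) + F(534)) = √((-608 + 525)/(-639 + 525) + 1) = √(-83/(-114) + 1) = √(-1/114*(-83) + 1) = √(83/114 + 1) = √(197/114) = √22458/114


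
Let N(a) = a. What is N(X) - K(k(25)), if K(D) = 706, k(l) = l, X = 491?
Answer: -215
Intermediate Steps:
N(X) - K(k(25)) = 491 - 1*706 = 491 - 706 = -215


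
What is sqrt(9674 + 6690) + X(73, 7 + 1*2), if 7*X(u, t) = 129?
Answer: 129/7 + 2*sqrt(4091) ≈ 146.35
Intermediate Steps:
X(u, t) = 129/7 (X(u, t) = (1/7)*129 = 129/7)
sqrt(9674 + 6690) + X(73, 7 + 1*2) = sqrt(9674 + 6690) + 129/7 = sqrt(16364) + 129/7 = 2*sqrt(4091) + 129/7 = 129/7 + 2*sqrt(4091)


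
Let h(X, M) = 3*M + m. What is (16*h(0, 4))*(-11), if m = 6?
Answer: -3168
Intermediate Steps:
h(X, M) = 6 + 3*M (h(X, M) = 3*M + 6 = 6 + 3*M)
(16*h(0, 4))*(-11) = (16*(6 + 3*4))*(-11) = (16*(6 + 12))*(-11) = (16*18)*(-11) = 288*(-11) = -3168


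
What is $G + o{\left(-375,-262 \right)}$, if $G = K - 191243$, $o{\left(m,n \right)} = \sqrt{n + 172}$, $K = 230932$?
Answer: $39689 + 3 i \sqrt{10} \approx 39689.0 + 9.4868 i$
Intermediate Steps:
$o{\left(m,n \right)} = \sqrt{172 + n}$
$G = 39689$ ($G = 230932 - 191243 = 39689$)
$G + o{\left(-375,-262 \right)} = 39689 + \sqrt{172 - 262} = 39689 + \sqrt{-90} = 39689 + 3 i \sqrt{10}$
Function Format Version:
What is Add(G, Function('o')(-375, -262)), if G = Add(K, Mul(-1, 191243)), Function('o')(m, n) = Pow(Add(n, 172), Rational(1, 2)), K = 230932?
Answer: Add(39689, Mul(3, I, Pow(10, Rational(1, 2)))) ≈ Add(39689., Mul(9.4868, I))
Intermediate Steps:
Function('o')(m, n) = Pow(Add(172, n), Rational(1, 2))
G = 39689 (G = Add(230932, Mul(-1, 191243)) = Add(230932, -191243) = 39689)
Add(G, Function('o')(-375, -262)) = Add(39689, Pow(Add(172, -262), Rational(1, 2))) = Add(39689, Pow(-90, Rational(1, 2))) = Add(39689, Mul(3, I, Pow(10, Rational(1, 2))))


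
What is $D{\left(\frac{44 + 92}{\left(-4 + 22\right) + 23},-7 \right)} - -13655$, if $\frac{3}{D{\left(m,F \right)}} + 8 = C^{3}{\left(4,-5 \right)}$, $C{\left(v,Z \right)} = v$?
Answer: $\frac{764683}{56} \approx 13655.0$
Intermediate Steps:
$D{\left(m,F \right)} = \frac{3}{56}$ ($D{\left(m,F \right)} = \frac{3}{-8 + 4^{3}} = \frac{3}{-8 + 64} = \frac{3}{56}$)
$D{\left(\frac{44 + 92}{\left(-4 + 22\right) + 23},-7 \right)} - -13655 = \frac{3}{56} - -13655 = \frac{3}{56} + 13655 = \frac{764683}{56}$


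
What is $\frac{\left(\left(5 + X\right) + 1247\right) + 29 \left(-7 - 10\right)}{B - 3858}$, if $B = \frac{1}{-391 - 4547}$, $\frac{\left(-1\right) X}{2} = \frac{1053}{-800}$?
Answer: $- \frac{752188257}{3810161000} \approx -0.19742$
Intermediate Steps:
$X = \frac{1053}{400}$ ($X = - 2 \frac{1053}{-800} = - 2 \cdot 1053 \left(- \frac{1}{800}\right) = \left(-2\right) \left(- \frac{1053}{800}\right) = \frac{1053}{400} \approx 2.6325$)
$B = - \frac{1}{4938}$ ($B = \frac{1}{-4938} = - \frac{1}{4938} \approx -0.00020251$)
$\frac{\left(\left(5 + X\right) + 1247\right) + 29 \left(-7 - 10\right)}{B - 3858} = \frac{\left(\left(5 + \frac{1053}{400}\right) + 1247\right) + 29 \left(-7 - 10\right)}{- \frac{1}{4938} - 3858} = \frac{\left(\frac{3053}{400} + 1247\right) + 29 \left(-17\right)}{- \frac{19050805}{4938}} = \left(\frac{501853}{400} - 493\right) \left(- \frac{4938}{19050805}\right) = \frac{304653}{400} \left(- \frac{4938}{19050805}\right) = - \frac{752188257}{3810161000}$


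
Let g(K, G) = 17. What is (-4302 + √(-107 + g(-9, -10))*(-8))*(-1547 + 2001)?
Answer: -1953108 - 10896*I*√10 ≈ -1.9531e+6 - 34456.0*I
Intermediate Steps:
(-4302 + √(-107 + g(-9, -10))*(-8))*(-1547 + 2001) = (-4302 + √(-107 + 17)*(-8))*(-1547 + 2001) = (-4302 + √(-90)*(-8))*454 = (-4302 + (3*I*√10)*(-8))*454 = (-4302 - 24*I*√10)*454 = -1953108 - 10896*I*√10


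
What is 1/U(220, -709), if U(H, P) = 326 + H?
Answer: 1/546 ≈ 0.0018315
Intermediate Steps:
1/U(220, -709) = 1/(326 + 220) = 1/546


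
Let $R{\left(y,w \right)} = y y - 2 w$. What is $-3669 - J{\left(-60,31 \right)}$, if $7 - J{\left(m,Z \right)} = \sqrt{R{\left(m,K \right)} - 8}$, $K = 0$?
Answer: $-3676 + 2 \sqrt{898} \approx -3616.1$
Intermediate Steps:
$R{\left(y,w \right)} = y^{2} - 2 w$
$J{\left(m,Z \right)} = 7 - \sqrt{-8 + m^{2}}$ ($J{\left(m,Z \right)} = 7 - \sqrt{\left(m^{2} - 0\right) - 8} = 7 - \sqrt{\left(m^{2} + 0\right) - 8} = 7 - \sqrt{m^{2} - 8} = 7 - \sqrt{-8 + m^{2}}$)
$-3669 - J{\left(-60,31 \right)} = -3669 - \left(7 - \sqrt{-8 + \left(-60\right)^{2}}\right) = -3669 - \left(7 - \sqrt{-8 + 3600}\right) = -3669 - \left(7 - \sqrt{3592}\right) = -3669 - \left(7 - 2 \sqrt{898}\right) = -3676 + 2 \sqrt{898}$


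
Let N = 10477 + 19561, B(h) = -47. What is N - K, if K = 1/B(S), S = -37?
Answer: 1411787/47 ≈ 30038.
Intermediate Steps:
K = -1/47 (K = 1/(-47) = -1/47 ≈ -0.021277)
N = 30038
N - K = 30038 - 1*(-1/47) = 30038 + 1/47 = 1411787/47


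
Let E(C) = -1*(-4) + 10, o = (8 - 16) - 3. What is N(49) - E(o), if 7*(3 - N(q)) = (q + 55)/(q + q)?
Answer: -3825/343 ≈ -11.152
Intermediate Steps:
o = -11 (o = -8 - 3 = -11)
E(C) = 14 (E(C) = 4 + 10 = 14)
N(q) = 3 - (55 + q)/(14*q) (N(q) = 3 - (q + 55)/(7*(q + q)) = 3 - (55 + q)/(7*(2*q)) = 3 - (55 + q)*1/(2*q)/7 = 3 - (55 + q)/(14*q))
N(49) - E(o) = (1/14)*(-55 + 41*49)/49 - 1*14 = (1/14)*(1/49)*(-55 + 2009) - 14 = (1/14)*(1/49)*1954 - 14 = 977/343 - 14 = -3825/343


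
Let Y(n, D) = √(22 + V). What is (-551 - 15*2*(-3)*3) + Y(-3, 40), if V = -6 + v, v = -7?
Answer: -278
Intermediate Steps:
V = -13 (V = -6 - 7 = -13)
Y(n, D) = 3 (Y(n, D) = √(22 - 13) = √9 = 3)
(-551 - 15*2*(-3)*3) + Y(-3, 40) = (-551 - 15*2*(-3)*3) + 3 = (-551 - (-90)*3) + 3 = (-551 - 15*(-18)) + 3 = (-551 + 270) + 3 = -281 + 3 = -278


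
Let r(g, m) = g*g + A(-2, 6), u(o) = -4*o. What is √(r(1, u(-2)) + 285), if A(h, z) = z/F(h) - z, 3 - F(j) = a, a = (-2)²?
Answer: √274 ≈ 16.553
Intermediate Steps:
a = 4
F(j) = -1 (F(j) = 3 - 1*4 = 3 - 4 = -1)
A(h, z) = -2*z (A(h, z) = z/(-1) - z = z*(-1) - z = -z - z = -2*z)
r(g, m) = -12 + g² (r(g, m) = g*g - 2*6 = g² - 12 = -12 + g²)
√(r(1, u(-2)) + 285) = √((-12 + 1²) + 285) = √((-12 + 1) + 285) = √(-11 + 285) = √274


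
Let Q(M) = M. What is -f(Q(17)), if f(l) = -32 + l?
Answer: 15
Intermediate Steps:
-f(Q(17)) = -(-32 + 17) = -1*(-15) = 15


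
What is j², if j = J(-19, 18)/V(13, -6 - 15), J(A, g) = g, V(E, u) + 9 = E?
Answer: 81/4 ≈ 20.250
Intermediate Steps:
V(E, u) = -9 + E
j = 9/2 (j = 18/(-9 + 13) = 18/4 = 18*(¼) = 9/2 ≈ 4.5000)
j² = (9/2)² = 81/4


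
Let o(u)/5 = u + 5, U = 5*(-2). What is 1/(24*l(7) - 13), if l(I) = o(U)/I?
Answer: -7/691 ≈ -0.010130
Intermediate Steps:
U = -10
o(u) = 25 + 5*u (o(u) = 5*(u + 5) = 5*(5 + u) = 25 + 5*u)
l(I) = -25/I (l(I) = (25 + 5*(-10))/I = (25 - 50)/I = -25/I)
1/(24*l(7) - 13) = 1/(24*(-25/7) - 13) = 1/(-600/7 - 13) = 1/(-691/7) = -7/691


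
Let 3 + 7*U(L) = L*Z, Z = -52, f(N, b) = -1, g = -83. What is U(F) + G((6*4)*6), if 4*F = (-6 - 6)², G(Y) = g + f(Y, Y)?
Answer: -2463/7 ≈ -351.86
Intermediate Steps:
G(Y) = -84 (G(Y) = -83 - 1 = -84)
F = 36 (F = (-6 - 6)²/4 = (¼)*(-12)² = (¼)*144 = 36)
U(L) = -3/7 - 52*L/7 (U(L) = -3/7 + (L*(-52))/7 = -3/7 + (-52*L)/7 = -3/7 - 52*L/7)
U(F) + G((6*4)*6) = (-3/7 - 52/7*36) - 84 = (-3/7 - 1872/7) - 84 = -1875/7 - 84 = -2463/7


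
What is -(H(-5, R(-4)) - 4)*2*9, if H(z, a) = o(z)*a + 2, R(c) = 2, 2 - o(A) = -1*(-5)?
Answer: 144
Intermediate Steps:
o(A) = -3 (o(A) = 2 - (-1)*(-5) = 2 - 1*5 = 2 - 5 = -3)
H(z, a) = 2 - 3*a (H(z, a) = -3*a + 2 = 2 - 3*a)
-(H(-5, R(-4)) - 4)*2*9 = -((2 - 3*2) - 4)*2*9 = -((2 - 6) - 4)*2*9 = -(-4 - 4)*2*9 = -(-8*2)*9 = -(-16)*9 = -1*(-144) = 144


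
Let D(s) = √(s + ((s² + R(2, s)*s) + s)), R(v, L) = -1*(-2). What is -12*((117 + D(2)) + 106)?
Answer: -2676 - 24*√3 ≈ -2717.6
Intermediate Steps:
R(v, L) = 2
D(s) = √(s² + 4*s) (D(s) = √(s + ((s² + 2*s) + s)) = √(s + (s² + 3*s)) = √(s² + 4*s))
-12*((117 + D(2)) + 106) = -12*((117 + √(2*(4 + 2))) + 106) = -12*((117 + √(2*6)) + 106) = -12*((117 + √12) + 106) = -12*((117 + 2*√3) + 106) = -12*(223 + 2*√3) = -2676 - 24*√3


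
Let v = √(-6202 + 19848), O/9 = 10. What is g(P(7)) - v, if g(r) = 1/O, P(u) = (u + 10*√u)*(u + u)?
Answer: 1/90 - √13646 ≈ -116.80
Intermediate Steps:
O = 90 (O = 9*10 = 90)
P(u) = 2*u*(u + 10*√u) (P(u) = (u + 10*√u)*(2*u) = 2*u*(u + 10*√u))
v = √13646 ≈ 116.82
g(r) = 1/90
g(P(7)) - v = 1/90 - √13646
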